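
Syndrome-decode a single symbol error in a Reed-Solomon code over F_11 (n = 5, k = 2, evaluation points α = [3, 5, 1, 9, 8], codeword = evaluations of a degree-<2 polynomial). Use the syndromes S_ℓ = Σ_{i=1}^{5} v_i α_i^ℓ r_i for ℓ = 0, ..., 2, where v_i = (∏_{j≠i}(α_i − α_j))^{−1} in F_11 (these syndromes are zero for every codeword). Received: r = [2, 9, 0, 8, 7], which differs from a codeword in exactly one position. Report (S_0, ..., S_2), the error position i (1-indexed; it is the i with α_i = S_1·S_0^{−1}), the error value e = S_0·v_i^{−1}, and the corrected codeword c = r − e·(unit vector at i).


S = (2, 10, 6), error at position 2, error magnitude e = 5, c = [2, 4, 0, 8, 7].

Step 1: column multipliers v_i = (∏_{j≠i}(α_i − α_j))^{−1} mod 11.
  i = 1 (α = 3): (3−5)(3−1)(3−9)(3−8) = (−2)·2·(−6)·(−5) = −120 ≡ 1, so v_1 = 1^{−1} = 1 (mod 11).
  i = 2 (α = 5): (5−3)(5−1)(5−9)(5−8) = 2·4·(−4)·(−3) = 96 ≡ 8, so v_2 = 8^{−1} = 7 (mod 11).
  i = 3 (α = 1): (1−3)(1−5)(1−9)(1−8) = (−2)·(−4)·(−8)·(−7) = 448 ≡ 8, so v_3 = 8^{−1} = 7 (mod 11).
  i = 4 (α = 9): (9−3)(9−5)(9−1)(9−8) = 6·4·8·1 = 192 ≡ 5, so v_4 = 5^{−1} = 9 (mod 11).
  i = 5 (α = 8): (8−3)(8−5)(8−1)(8−9) = 5·3·7·(−1) = −105 ≡ 5, so v_5 = 5^{−1} = 9 (mod 11).
  v = [1, 7, 7, 9, 9].
Step 2: syndromes of r = [2, 9, 0, 8, 7] (all sums mod 11).
  S_0 = Σ v_i r_i = 1·2 + 7·9 + 7·0 + 9·8 + 9·7 = 200 ≡ 2.
  S_1 = Σ v_i α_i r_i = 1·3·2 + 7·5·9 + 7·1·0 + 9·9·8 + 9·8·7 = 1473 ≡ 10.
  α_i^2 mod 11 = [9, 3, 1, 4, 9].
  S_2 = Σ v_i α_i^2 r_i = 1·9·2 + 7·3·9 + 7·1·0 + 9·4·8 + 9·9·7 = 1062 ≡ 6.
  S = (2, 10, 6) ≠ 0, so r is not a codeword (an error is present).
Step 3: locate the error. For a single error e at position i, S_ℓ = v_i·e·α_i^ℓ, so α_err = S_1/S_0.
  S_0^{−1} = 2^{−1} = 6 (mod 11), so α_err = 10·6 = 60 ≡ 5 = α_2. Error position i = 2.
  Consistency check: S_2/S_1 = 6·10 = 60 ≡ 5 = α_err ✓ (single-error assumption holds).
Step 4: error magnitude e = S_0/v_2 = S_0·∏_{j≠2}(α_2 − α_j) = 2·8 = 16 ≡ 5 (mod 11).
Step 5: correct position 2: c_2 = r_2 − e = 9 − 5 ≡ 4 (mod 11). Hence c = [2, 4, 0, 8, 7].
  Check: interpolating c through the α_i gives m(x) = 10 + 1·x (degree < 2) with m(α_i) = c_i for every i, so c is indeed a codeword.


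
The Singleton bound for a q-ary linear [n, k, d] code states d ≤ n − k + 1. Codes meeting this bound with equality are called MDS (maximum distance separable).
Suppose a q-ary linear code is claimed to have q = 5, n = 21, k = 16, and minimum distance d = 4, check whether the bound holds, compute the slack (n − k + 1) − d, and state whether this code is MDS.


Singleton RHS = n − k + 1 = 6, slack = 2, bound satisfied, not MDS.

Singleton bound: d ≤ n − k + 1.
Here n = 21, k = 16, so n − k + 1 = 6.
Given d = 4, check d ≤ 6: YES.
Slack = (n − k + 1) − d = 2.
The code is NOT MDS (slack = 2 > 0).
Description: the claimed parameters are [21, 16, 4]_5; such a code would be non-MDS.


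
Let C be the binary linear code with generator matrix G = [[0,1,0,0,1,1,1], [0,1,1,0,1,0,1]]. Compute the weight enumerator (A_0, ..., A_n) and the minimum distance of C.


Weight distribution: A_0 = 1, A_2 = 1, A_4 = 2. Minimum distance d = 2.

Enumerate all 2^2 = 4 messages m ∈ F_2^2.
For each, compute codeword c = mG in F_2^7, then tally its weight.
  m = 00 → c = 0000000, weight = 0.
  m = 10 → c = 0100111, weight = 4.
  m = 01 → c = 0110101, weight = 4.
  m = 11 → c = 0010010, weight = 2.
Tally weights:
  weight 0: 1 codewords.
  weight 2: 1 codewords.
  weight 4: 2 codewords.
Minimum distance d = smallest w > 0 with A_w > 0 = 2.
Sanity: Σ A_w = 4 = 2^2 = 4 ✓.


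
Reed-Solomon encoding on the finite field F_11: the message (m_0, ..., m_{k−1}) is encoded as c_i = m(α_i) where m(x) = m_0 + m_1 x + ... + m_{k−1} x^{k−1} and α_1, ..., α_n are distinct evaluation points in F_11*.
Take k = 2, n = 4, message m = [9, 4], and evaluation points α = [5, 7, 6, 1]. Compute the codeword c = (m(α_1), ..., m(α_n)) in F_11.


c = [7, 4, 0, 2]

Message polynomial: m(x) = 9 + 4·x (mod 11).
For each evaluation point α_i, compute m(α_i) mod 11:
  α_1 = 5: Horner steps 4 → 7, so m(5) = 7.
  α_2 = 7: Horner steps 4 → 4, so m(7) = 4.
  α_3 = 6: Horner steps 4 → 0, so m(6) = 0.
  α_4 = 1: Horner steps 4 → 2, so m(1) = 2.
Codeword c = [7, 4, 0, 2] ∈ F_11^4.


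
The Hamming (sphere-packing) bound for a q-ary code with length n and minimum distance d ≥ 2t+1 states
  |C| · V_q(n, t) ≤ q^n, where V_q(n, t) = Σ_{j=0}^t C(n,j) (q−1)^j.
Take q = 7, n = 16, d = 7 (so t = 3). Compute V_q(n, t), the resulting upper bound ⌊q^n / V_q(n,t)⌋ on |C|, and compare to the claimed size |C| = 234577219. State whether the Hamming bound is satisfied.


V_q(n, t) = 125377, q^n = 33232930569601, Hamming bound = 265064011, |C| = 234577219 ≤ bound (satisfied).

Step 1: Compute V_q(n, t) = Σ_{j=0}^3 C(n, j) (q−1)^j.
  j = 0: C(16,0)·(6)^0 = 1·1 = 1.
  j = 1: C(16,1)·(6)^1 = 16·6 = 96.
  j = 2: C(16,2)·(6)^2 = 120·36 = 4320.
  j = 3: C(16,3)·(6)^3 = 560·216 = 120960.
  V_q(n, t) = 1 + 96 + 4320 + 120960 = 125377.
Step 2: q^n = 7^16 = 33232930569601.
Step 3: Hamming bound ⌊q^n / V_q(n,t)⌋ = ⌊33232930569601/125377⌋ = 265064011.
Step 4: Compare |C| = 234577219 to 265064011: satisfied.
The claimed |C| lies below the Hamming bound.


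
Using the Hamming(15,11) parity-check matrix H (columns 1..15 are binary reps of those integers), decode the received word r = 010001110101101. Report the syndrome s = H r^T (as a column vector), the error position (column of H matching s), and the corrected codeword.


s = (1, 1, 1, 1)^T, error position = 15, corrected codeword c = 010001110101100

Compute s = H r^T mod 2 one row at a time:
  s_1 = 1 + 0 + 1 + 0 + 1 + 1 + 0 + 1 = 5 ≡ 1 (mod 2).
  s_2 = 0 + 0 + 1 + 1 + 1 + 1 + 0 + 1 = 5 ≡ 1 (mod 2).
  s_3 = 1 + 0 + 1 + 1 + 1 + 0 + 0 + 1 = 5 ≡ 1 (mod 2).
  s_4 = 0 + 0 + 0 + 1 + 0 + 0 + 1 + 1 = 3 ≡ 1 (mod 2).
s = (1, 1, 1, 1)^T — this equals column 15 of H (binary 1111), so error is at position 15.
Correct: flip bit 15 of r = 010001110101101 to get c = 010001110101100.


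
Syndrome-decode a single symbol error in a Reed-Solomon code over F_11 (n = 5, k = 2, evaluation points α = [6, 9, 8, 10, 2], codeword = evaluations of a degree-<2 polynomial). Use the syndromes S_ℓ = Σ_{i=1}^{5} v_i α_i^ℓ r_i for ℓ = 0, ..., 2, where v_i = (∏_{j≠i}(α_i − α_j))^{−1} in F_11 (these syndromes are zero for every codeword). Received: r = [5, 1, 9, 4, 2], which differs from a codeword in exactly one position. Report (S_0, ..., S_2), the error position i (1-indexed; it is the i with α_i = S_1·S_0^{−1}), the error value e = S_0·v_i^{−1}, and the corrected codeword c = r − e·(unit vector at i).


S = (8, 4, 2), error at position 1, error magnitude e = 2, c = [3, 1, 9, 4, 2].

Step 1: column multipliers v_i = (∏_{j≠i}(α_i − α_j))^{−1} mod 11.
  i = 1 (α = 6): (6−9)(6−8)(6−10)(6−2) = (−3)·(−2)·(−4)·4 = −96 ≡ 3, so v_1 = 3^{−1} = 4 (mod 11).
  i = 2 (α = 9): (9−6)(9−8)(9−10)(9−2) = 3·1·(−1)·7 = −21 ≡ 1, so v_2 = 1^{−1} = 1 (mod 11).
  i = 3 (α = 8): (8−6)(8−9)(8−10)(8−2) = 2·(−1)·(−2)·6 = 24 ≡ 2, so v_3 = 2^{−1} = 6 (mod 11).
  i = 4 (α = 10): (10−6)(10−9)(10−8)(10−2) = 4·1·2·8 = 64 ≡ 9, so v_4 = 9^{−1} = 5 (mod 11).
  i = 5 (α = 2): (2−6)(2−9)(2−8)(2−10) = (−4)·(−7)·(−6)·(−8) = 1344 ≡ 2, so v_5 = 2^{−1} = 6 (mod 11).
  v = [4, 1, 6, 5, 6].
Step 2: syndromes of r = [5, 1, 9, 4, 2] (all sums mod 11).
  S_0 = Σ v_i r_i = 4·5 + 1·1 + 6·9 + 5·4 + 6·2 = 107 ≡ 8.
  S_1 = Σ v_i α_i r_i = 4·6·5 + 1·9·1 + 6·8·9 + 5·10·4 + 6·2·2 = 785 ≡ 4.
  α_i^2 mod 11 = [3, 4, 9, 1, 4].
  S_2 = Σ v_i α_i^2 r_i = 4·3·5 + 1·4·1 + 6·9·9 + 5·1·4 + 6·4·2 = 618 ≡ 2.
  S = (8, 4, 2) ≠ 0, so r is not a codeword (an error is present).
Step 3: locate the error. For a single error e at position i, S_ℓ = v_i·e·α_i^ℓ, so α_err = S_1/S_0.
  S_0^{−1} = 8^{−1} = 7 (mod 11), so α_err = 4·7 = 28 ≡ 6 = α_1. Error position i = 1.
  Consistency check: S_2/S_1 = 2·3 = 6 ≡ 6 = α_err ✓ (single-error assumption holds).
Step 4: error magnitude e = S_0/v_1 = S_0·∏_{j≠1}(α_1 − α_j) = 8·3 = 24 ≡ 2 (mod 11).
Step 5: correct position 1: c_1 = r_1 − e = 5 − 2 ≡ 3 (mod 11). Hence c = [3, 1, 9, 4, 2].
  Check: interpolating c through the α_i gives m(x) = 7 + 3·x (degree < 2) with m(α_i) = c_i for every i, so c is indeed a codeword.


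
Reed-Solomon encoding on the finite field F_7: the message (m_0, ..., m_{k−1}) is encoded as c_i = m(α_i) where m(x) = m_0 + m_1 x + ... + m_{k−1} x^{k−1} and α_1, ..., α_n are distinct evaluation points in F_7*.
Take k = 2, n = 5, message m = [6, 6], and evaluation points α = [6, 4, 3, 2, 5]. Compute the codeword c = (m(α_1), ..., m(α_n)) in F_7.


c = [0, 2, 3, 4, 1]

Message polynomial: m(x) = 6 + 6·x (mod 7).
For each evaluation point α_i, compute m(α_i) mod 7:
  α_1 = 6: Horner steps 6 → 0, so m(6) = 0.
  α_2 = 4: Horner steps 6 → 2, so m(4) = 2.
  α_3 = 3: Horner steps 6 → 3, so m(3) = 3.
  α_4 = 2: Horner steps 6 → 4, so m(2) = 4.
  α_5 = 5: Horner steps 6 → 1, so m(5) = 1.
Codeword c = [0, 2, 3, 4, 1] ∈ F_7^5.


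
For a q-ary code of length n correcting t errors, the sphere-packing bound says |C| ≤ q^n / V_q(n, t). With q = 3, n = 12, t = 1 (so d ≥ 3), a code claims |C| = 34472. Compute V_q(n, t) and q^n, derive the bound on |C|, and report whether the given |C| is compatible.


V_q(n, t) = 25, q^n = 531441, Hamming bound = 21257, |C| = 34472 > bound (violated).

Step 1: Compute V_q(n, t) = Σ_{j=0}^1 C(n, j) (q−1)^j.
  j = 0: C(12,0)·(2)^0 = 1·1 = 1.
  j = 1: C(12,1)·(2)^1 = 12·2 = 24.
  V_q(n, t) = 1 + 24 = 25.
Step 2: q^n = 3^12 = 531441.
Step 3: Hamming bound ⌊q^n / V_q(n,t)⌋ = ⌊531441/25⌋ = 21257.
Step 4: Compare |C| = 34472 to 21257: violated.
The claimed |C| lies above the Hamming bound, so no 3-ary code of length 12 with d ≥ 3 can have 34472 codewords.


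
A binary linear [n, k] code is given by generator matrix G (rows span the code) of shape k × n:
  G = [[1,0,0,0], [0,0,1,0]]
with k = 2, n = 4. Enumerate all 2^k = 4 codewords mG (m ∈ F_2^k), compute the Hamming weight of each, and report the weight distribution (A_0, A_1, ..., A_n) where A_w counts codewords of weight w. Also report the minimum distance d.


Weight distribution: A_0 = 1, A_1 = 2, A_2 = 1. Minimum distance d = 1.

Enumerate all 2^2 = 4 messages m ∈ F_2^2.
For each, compute codeword c = mG in F_2^4, then tally its weight.
  m = 00 → c = 0000, weight = 0.
  m = 10 → c = 1000, weight = 1.
  m = 01 → c = 0010, weight = 1.
  m = 11 → c = 1010, weight = 2.
Tally weights:
  weight 0: 1 codewords.
  weight 1: 2 codewords.
  weight 2: 1 codewords.
Minimum distance d = smallest w > 0 with A_w > 0 = 1.
Sanity: Σ A_w = 4 = 2^2 = 4 ✓.


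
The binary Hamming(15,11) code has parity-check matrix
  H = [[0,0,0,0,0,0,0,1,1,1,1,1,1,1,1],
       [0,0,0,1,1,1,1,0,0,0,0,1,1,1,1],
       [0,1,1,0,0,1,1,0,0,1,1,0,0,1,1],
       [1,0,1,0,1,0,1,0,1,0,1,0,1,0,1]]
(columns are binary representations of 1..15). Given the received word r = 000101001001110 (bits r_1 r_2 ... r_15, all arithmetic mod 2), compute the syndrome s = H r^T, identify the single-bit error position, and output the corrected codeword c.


s = (0, 1, 0, 0)^T, error position = 4, corrected codeword c = 000001001001110

Compute s = H r^T mod 2 one row at a time:
  s_1 = 0 + 1 + 0 + 0 + 1 + 1 + 1 + 0 = 4 ≡ 0 (mod 2).
  s_2 = 1 + 0 + 1 + 0 + 1 + 1 + 1 + 0 = 5 ≡ 1 (mod 2).
  s_3 = 0 + 0 + 1 + 0 + 0 + 0 + 1 + 0 = 2 ≡ 0 (mod 2).
  s_4 = 0 + 0 + 0 + 0 + 1 + 0 + 1 + 0 = 2 ≡ 0 (mod 2).
s = (0, 1, 0, 0)^T — this equals column 4 of H (binary 0100), so error is at position 4.
Correct: flip bit 4 of r = 000101001001110 to get c = 000001001001110.


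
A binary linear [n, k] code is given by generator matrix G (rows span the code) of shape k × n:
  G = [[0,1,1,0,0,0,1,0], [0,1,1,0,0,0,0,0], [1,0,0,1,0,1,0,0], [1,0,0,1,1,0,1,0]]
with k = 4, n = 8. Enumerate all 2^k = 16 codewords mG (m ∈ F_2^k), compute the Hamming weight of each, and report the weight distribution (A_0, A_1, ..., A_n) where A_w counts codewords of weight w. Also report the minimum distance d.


Weight distribution: A_0 = 1, A_1 = 1, A_2 = 2, A_3 = 4, A_4 = 3, A_5 = 3, A_6 = 2. Minimum distance d = 1.

Enumerate all 2^4 = 16 messages m ∈ F_2^4.
For each, compute codeword c = mG in F_2^8, then tally its weight.
  m = 0000 → c = 00000000, weight = 0.
  m = 1000 → c = 01100010, weight = 3.
  m = 0100 → c = 01100000, weight = 2.
  m = 1100 → c = 00000010, weight = 1.
  m = 0010 → c = 10010100, weight = 3.
  m = 1010 → c = 11110110, weight = 6.
  m = 0110 → c = 11110100, weight = 5.
  m = 1110 → c = 10010110, weight = 4.
  m = 0001 → c = 10011010, weight = 4.
  m = 1001 → c = 11111000, weight = 5.
  m = 0101 → c = 11111010, weight = 6.
  m = 1101 → c = 10011000, weight = 3.
  m = 0011 → c = 00001110, weight = 3.
  m = 1011 → c = 01101100, weight = 4.
  m = 0111 → c = 01101110, weight = 5.
  m = 1111 → c = 00001100, weight = 2.
Tally weights:
  weight 0: 1 codewords.
  weight 1: 1 codewords.
  weight 2: 2 codewords.
  weight 3: 4 codewords.
  weight 4: 3 codewords.
  weight 5: 3 codewords.
  weight 6: 2 codewords.
Minimum distance d = smallest w > 0 with A_w > 0 = 1.
Sanity: Σ A_w = 16 = 2^4 = 16 ✓.


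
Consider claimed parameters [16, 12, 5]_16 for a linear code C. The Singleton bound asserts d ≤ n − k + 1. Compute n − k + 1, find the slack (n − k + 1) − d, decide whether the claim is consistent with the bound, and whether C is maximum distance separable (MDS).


Singleton RHS = n − k + 1 = 5, slack = 0, bound satisfied, MDS.

Singleton bound: d ≤ n − k + 1.
Here n = 16, k = 12, so n − k + 1 = 5.
Given d = 5, check d ≤ 5: YES.
Slack = (n − k + 1) − d = 0.
The code is MDS (slack = 0).
Description: the claimed parameters are [16, 12, 5]_16; such a code would be MDS (meets Singleton bound).


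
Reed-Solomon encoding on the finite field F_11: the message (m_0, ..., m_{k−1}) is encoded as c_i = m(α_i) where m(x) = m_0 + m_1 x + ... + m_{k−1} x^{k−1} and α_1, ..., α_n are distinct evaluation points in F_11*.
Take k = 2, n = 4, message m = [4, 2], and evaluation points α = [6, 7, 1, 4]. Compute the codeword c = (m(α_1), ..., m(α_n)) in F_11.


c = [5, 7, 6, 1]

Message polynomial: m(x) = 4 + 2·x (mod 11).
For each evaluation point α_i, compute m(α_i) mod 11:
  α_1 = 6: Horner steps 2 → 5, so m(6) = 5.
  α_2 = 7: Horner steps 2 → 7, so m(7) = 7.
  α_3 = 1: Horner steps 2 → 6, so m(1) = 6.
  α_4 = 4: Horner steps 2 → 1, so m(4) = 1.
Codeword c = [5, 7, 6, 1] ∈ F_11^4.


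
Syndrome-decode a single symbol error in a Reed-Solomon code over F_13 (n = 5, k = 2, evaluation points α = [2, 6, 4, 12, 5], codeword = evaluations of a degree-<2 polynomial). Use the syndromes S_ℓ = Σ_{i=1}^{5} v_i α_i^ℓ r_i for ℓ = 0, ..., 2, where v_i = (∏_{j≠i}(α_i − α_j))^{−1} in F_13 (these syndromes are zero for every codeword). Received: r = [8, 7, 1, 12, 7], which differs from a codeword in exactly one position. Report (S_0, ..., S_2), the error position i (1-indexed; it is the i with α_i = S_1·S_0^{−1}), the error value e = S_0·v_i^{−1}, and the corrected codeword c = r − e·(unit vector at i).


S = (2, 10, 11), error at position 5, error magnitude e = 3, c = [8, 7, 1, 12, 4].

Step 1: column multipliers v_i = (∏_{j≠i}(α_i − α_j))^{−1} mod 13.
  i = 1 (α = 2): (2−6)(2−4)(2−12)(2−5) = (−4)·(−2)·(−10)·(−3) = 240 ≡ 6, so v_1 = 6^{−1} = 11 (mod 13).
  i = 2 (α = 6): (6−2)(6−4)(6−12)(6−5) = 4·2·(−6)·1 = −48 ≡ 4, so v_2 = 4^{−1} = 10 (mod 13).
  i = 3 (α = 4): (4−2)(4−6)(4−12)(4−5) = 2·(−2)·(−8)·(−1) = −32 ≡ 7, so v_3 = 7^{−1} = 2 (mod 13).
  i = 4 (α = 12): (12−2)(12−6)(12−4)(12−5) = 10·6·8·7 = 3360 ≡ 6, so v_4 = 6^{−1} = 11 (mod 13).
  i = 5 (α = 5): (5−2)(5−6)(5−4)(5−12) = 3·(−1)·1·(−7) = 21 ≡ 8, so v_5 = 8^{−1} = 5 (mod 13).
  v = [11, 10, 2, 11, 5].
Step 2: syndromes of r = [8, 7, 1, 12, 7] (all sums mod 13).
  S_0 = Σ v_i r_i = 11·8 + 10·7 + 2·1 + 11·12 + 5·7 = 327 ≡ 2.
  S_1 = Σ v_i α_i r_i = 11·2·8 + 10·6·7 + 2·4·1 + 11·12·12 + 5·5·7 = 2363 ≡ 10.
  α_i^2 mod 13 = [4, 10, 3, 1, 12].
  S_2 = Σ v_i α_i^2 r_i = 11·4·8 + 10·10·7 + 2·3·1 + 11·1·12 + 5·12·7 = 1610 ≡ 11.
  S = (2, 10, 11) ≠ 0, so r is not a codeword (an error is present).
Step 3: locate the error. For a single error e at position i, S_ℓ = v_i·e·α_i^ℓ, so α_err = S_1/S_0.
  S_0^{−1} = 2^{−1} = 7 (mod 13), so α_err = 10·7 = 70 ≡ 5 = α_5. Error position i = 5.
  Consistency check: S_2/S_1 = 11·4 = 44 ≡ 5 = α_err ✓ (single-error assumption holds).
Step 4: error magnitude e = S_0/v_5 = S_0·∏_{j≠5}(α_5 − α_j) = 2·8 = 16 ≡ 3 (mod 13).
Step 5: correct position 5: c_5 = r_5 − e = 7 − 3 ≡ 4 (mod 13). Hence c = [8, 7, 1, 12, 4].
  Check: interpolating c through the α_i gives m(x) = 2 + 3·x (degree < 2) with m(α_i) = c_i for every i, so c is indeed a codeword.


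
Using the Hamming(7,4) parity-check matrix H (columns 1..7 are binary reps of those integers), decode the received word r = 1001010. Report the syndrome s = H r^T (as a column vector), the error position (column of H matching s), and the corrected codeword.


s = (0, 1, 1)^T, error position = 3, corrected codeword c = 1011010

Compute s = H r^T mod 2 one row at a time:
  s_1 = 1 + 0 + 1 + 0 = 2 ≡ 0 (mod 2).
  s_2 = 0 + 0 + 1 + 0 = 1 ≡ 1 (mod 2).
  s_3 = 1 + 0 + 0 + 0 = 1 ≡ 1 (mod 2).
s = (0, 1, 1)^T — this equals column 3 of H (binary 011), so error is at position 3.
Correct: flip bit 3 of r = 1001010 to get c = 1011010.


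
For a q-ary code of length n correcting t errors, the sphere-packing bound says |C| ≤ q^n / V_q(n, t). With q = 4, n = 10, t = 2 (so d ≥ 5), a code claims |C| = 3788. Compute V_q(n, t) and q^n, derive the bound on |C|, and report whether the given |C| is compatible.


V_q(n, t) = 436, q^n = 1048576, Hamming bound = 2404, |C| = 3788 > bound (violated).

Step 1: Compute V_q(n, t) = Σ_{j=0}^2 C(n, j) (q−1)^j.
  j = 0: C(10,0)·(3)^0 = 1·1 = 1.
  j = 1: C(10,1)·(3)^1 = 10·3 = 30.
  j = 2: C(10,2)·(3)^2 = 45·9 = 405.
  V_q(n, t) = 1 + 30 + 405 = 436.
Step 2: q^n = 4^10 = 1048576.
Step 3: Hamming bound ⌊q^n / V_q(n,t)⌋ = ⌊1048576/436⌋ = 2404.
Step 4: Compare |C| = 3788 to 2404: violated.
The claimed |C| lies above the Hamming bound, so no 4-ary code of length 10 with d ≥ 5 can have 3788 codewords.


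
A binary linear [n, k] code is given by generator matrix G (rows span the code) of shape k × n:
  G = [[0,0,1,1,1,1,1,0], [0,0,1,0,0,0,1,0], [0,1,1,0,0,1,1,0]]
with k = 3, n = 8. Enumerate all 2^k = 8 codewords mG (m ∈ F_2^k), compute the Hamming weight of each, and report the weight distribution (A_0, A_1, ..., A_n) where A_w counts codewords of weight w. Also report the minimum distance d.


Weight distribution: A_0 = 1, A_2 = 2, A_3 = 2, A_4 = 1, A_5 = 2. Minimum distance d = 2.

Enumerate all 2^3 = 8 messages m ∈ F_2^3.
For each, compute codeword c = mG in F_2^8, then tally its weight.
  m = 000 → c = 00000000, weight = 0.
  m = 100 → c = 00111110, weight = 5.
  m = 010 → c = 00100010, weight = 2.
  m = 110 → c = 00011100, weight = 3.
  m = 001 → c = 01100110, weight = 4.
  m = 101 → c = 01011000, weight = 3.
  m = 011 → c = 01000100, weight = 2.
  m = 111 → c = 01111010, weight = 5.
Tally weights:
  weight 0: 1 codewords.
  weight 2: 2 codewords.
  weight 3: 2 codewords.
  weight 4: 1 codewords.
  weight 5: 2 codewords.
Minimum distance d = smallest w > 0 with A_w > 0 = 2.
Sanity: Σ A_w = 8 = 2^3 = 8 ✓.


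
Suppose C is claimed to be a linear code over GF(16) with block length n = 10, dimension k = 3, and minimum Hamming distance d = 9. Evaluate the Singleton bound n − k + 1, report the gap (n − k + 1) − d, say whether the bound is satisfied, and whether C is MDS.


Singleton RHS = n − k + 1 = 8, slack = -1, bound violated (no such code; not MDS).

Singleton bound: d ≤ n − k + 1.
Here n = 10, k = 3, so n − k + 1 = 8.
Given d = 9, check d ≤ 8: NO.
Slack = (n − k + 1) − d = -1.
The slack is negative: d = 9 exceeds n − k + 1 = 8 by 1, so the Singleton bound is violated and no linear [10, 3, 9]_16 code can exist. In particular it is not MDS (MDS requires d = n − k + 1 exactly).
Description: the claimed parameters are [10, 3, 9]_16; such a code would be impossible (violates the Singleton bound).


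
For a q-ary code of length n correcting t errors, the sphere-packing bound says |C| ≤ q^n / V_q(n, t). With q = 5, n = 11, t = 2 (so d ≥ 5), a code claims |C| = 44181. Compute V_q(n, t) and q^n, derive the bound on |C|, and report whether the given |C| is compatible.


V_q(n, t) = 925, q^n = 48828125, Hamming bound = 52787, |C| = 44181 ≤ bound (satisfied).

Step 1: Compute V_q(n, t) = Σ_{j=0}^2 C(n, j) (q−1)^j.
  j = 0: C(11,0)·(4)^0 = 1·1 = 1.
  j = 1: C(11,1)·(4)^1 = 11·4 = 44.
  j = 2: C(11,2)·(4)^2 = 55·16 = 880.
  V_q(n, t) = 1 + 44 + 880 = 925.
Step 2: q^n = 5^11 = 48828125.
Step 3: Hamming bound ⌊q^n / V_q(n,t)⌋ = ⌊48828125/925⌋ = 52787.
Step 4: Compare |C| = 44181 to 52787: satisfied.
The claimed |C| lies below the Hamming bound.


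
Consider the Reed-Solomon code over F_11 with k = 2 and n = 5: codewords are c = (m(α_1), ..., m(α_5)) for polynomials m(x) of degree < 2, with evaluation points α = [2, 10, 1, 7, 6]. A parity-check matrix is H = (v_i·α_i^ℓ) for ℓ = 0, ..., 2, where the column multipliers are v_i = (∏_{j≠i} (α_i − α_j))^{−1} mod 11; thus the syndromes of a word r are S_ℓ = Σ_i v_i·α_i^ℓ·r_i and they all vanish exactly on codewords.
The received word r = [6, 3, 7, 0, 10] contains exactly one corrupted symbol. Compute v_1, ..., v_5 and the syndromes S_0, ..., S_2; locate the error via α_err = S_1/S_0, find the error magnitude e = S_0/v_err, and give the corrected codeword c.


S = (4, 4, 4), error at position 3, error magnitude e = 2, c = [6, 3, 5, 0, 10].

Step 1: column multipliers v_i = (∏_{j≠i}(α_i − α_j))^{−1} mod 11.
  i = 1 (α = 2): (2−10)(2−1)(2−7)(2−6) = (−8)·1·(−5)·(−4) = −160 ≡ 5, so v_1 = 5^{−1} = 9 (mod 11).
  i = 2 (α = 10): (10−2)(10−1)(10−7)(10−6) = 8·9·3·4 = 864 ≡ 6, so v_2 = 6^{−1} = 2 (mod 11).
  i = 3 (α = 1): (1−2)(1−10)(1−7)(1−6) = (−1)·(−9)·(−6)·(−5) = 270 ≡ 6, so v_3 = 6^{−1} = 2 (mod 11).
  i = 4 (α = 7): (7−2)(7−10)(7−1)(7−6) = 5·(−3)·6·1 = −90 ≡ 9, so v_4 = 9^{−1} = 5 (mod 11).
  i = 5 (α = 6): (6−2)(6−10)(6−1)(6−7) = 4·(−4)·5·(−1) = 80 ≡ 3, so v_5 = 3^{−1} = 4 (mod 11).
  v = [9, 2, 2, 5, 4].
Step 2: syndromes of r = [6, 3, 7, 0, 10] (all sums mod 11).
  S_0 = Σ v_i r_i = 9·6 + 2·3 + 2·7 + 5·0 + 4·10 = 114 ≡ 4.
  S_1 = Σ v_i α_i r_i = 9·2·6 + 2·10·3 + 2·1·7 + 5·7·0 + 4·6·10 = 422 ≡ 4.
  α_i^2 mod 11 = [4, 1, 1, 5, 3].
  S_2 = Σ v_i α_i^2 r_i = 9·4·6 + 2·1·3 + 2·1·7 + 5·5·0 + 4·3·10 = 356 ≡ 4.
  S = (4, 4, 4) ≠ 0, so r is not a codeword (an error is present).
Step 3: locate the error. For a single error e at position i, S_ℓ = v_i·e·α_i^ℓ, so α_err = S_1/S_0.
  S_0^{−1} = 4^{−1} = 3 (mod 11), so α_err = 4·3 = 12 ≡ 1 = α_3. Error position i = 3.
  Consistency check: S_2/S_1 = 4·3 = 12 ≡ 1 = α_err ✓ (single-error assumption holds).
Step 4: error magnitude e = S_0/v_3 = S_0·∏_{j≠3}(α_3 − α_j) = 4·6 = 24 ≡ 2 (mod 11).
Step 5: correct position 3: c_3 = r_3 − e = 7 − 2 ≡ 5 (mod 11). Hence c = [6, 3, 5, 0, 10].
  Check: interpolating c through the α_i gives m(x) = 4 + 1·x (degree < 2) with m(α_i) = c_i for every i, so c is indeed a codeword.


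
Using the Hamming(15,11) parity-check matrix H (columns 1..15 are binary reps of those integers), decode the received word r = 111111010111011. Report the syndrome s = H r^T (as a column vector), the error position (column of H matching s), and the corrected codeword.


s = (0, 0, 1, 1)^T, error position = 3, corrected codeword c = 110111010111011

Compute s = H r^T mod 2 one row at a time:
  s_1 = 1 + 0 + 1 + 1 + 1 + 0 + 1 + 1 = 6 ≡ 0 (mod 2).
  s_2 = 1 + 1 + 1 + 0 + 1 + 0 + 1 + 1 = 6 ≡ 0 (mod 2).
  s_3 = 1 + 1 + 1 + 0 + 1 + 1 + 1 + 1 = 7 ≡ 1 (mod 2).
  s_4 = 1 + 1 + 1 + 0 + 0 + 1 + 0 + 1 = 5 ≡ 1 (mod 2).
s = (0, 0, 1, 1)^T — this equals column 3 of H (binary 0011), so error is at position 3.
Correct: flip bit 3 of r = 111111010111011 to get c = 110111010111011.


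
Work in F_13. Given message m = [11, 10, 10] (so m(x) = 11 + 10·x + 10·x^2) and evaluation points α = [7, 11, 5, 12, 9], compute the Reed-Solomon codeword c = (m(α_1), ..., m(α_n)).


c = [12, 5, 12, 11, 1]

Message polynomial: m(x) = 11 + 10·x + 10·x^2 (mod 13).
For each evaluation point α_i, compute m(α_i) mod 13:
  α_1 = 7: Horner steps 10 → 2 → 12, so m(7) = 12.
  α_2 = 11: Horner steps 10 → 3 → 5, so m(11) = 5.
  α_3 = 5: Horner steps 10 → 8 → 12, so m(5) = 12.
  α_4 = 12: Horner steps 10 → 0 → 11, so m(12) = 11.
  α_5 = 9: Horner steps 10 → 9 → 1, so m(9) = 1.
Codeword c = [12, 5, 12, 11, 1] ∈ F_13^5.


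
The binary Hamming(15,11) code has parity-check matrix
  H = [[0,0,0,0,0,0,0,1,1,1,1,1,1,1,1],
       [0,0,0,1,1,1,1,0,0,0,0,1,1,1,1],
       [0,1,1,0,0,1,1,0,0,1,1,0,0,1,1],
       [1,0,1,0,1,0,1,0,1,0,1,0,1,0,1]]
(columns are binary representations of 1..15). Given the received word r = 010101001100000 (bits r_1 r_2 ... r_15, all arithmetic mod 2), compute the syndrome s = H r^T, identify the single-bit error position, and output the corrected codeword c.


s = (0, 0, 1, 1)^T, error position = 3, corrected codeword c = 011101001100000

Compute s = H r^T mod 2 one row at a time:
  s_1 = 0 + 1 + 1 + 0 + 0 + 0 + 0 + 0 = 2 ≡ 0 (mod 2).
  s_2 = 1 + 0 + 1 + 0 + 0 + 0 + 0 + 0 = 2 ≡ 0 (mod 2).
  s_3 = 1 + 0 + 1 + 0 + 1 + 0 + 0 + 0 = 3 ≡ 1 (mod 2).
  s_4 = 0 + 0 + 0 + 0 + 1 + 0 + 0 + 0 = 1 ≡ 1 (mod 2).
s = (0, 0, 1, 1)^T — this equals column 3 of H (binary 0011), so error is at position 3.
Correct: flip bit 3 of r = 010101001100000 to get c = 011101001100000.


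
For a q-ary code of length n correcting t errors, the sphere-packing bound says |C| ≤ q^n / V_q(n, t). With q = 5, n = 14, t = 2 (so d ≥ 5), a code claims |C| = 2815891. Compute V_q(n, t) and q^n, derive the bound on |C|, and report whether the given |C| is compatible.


V_q(n, t) = 1513, q^n = 6103515625, Hamming bound = 4034048, |C| = 2815891 ≤ bound (satisfied).

Step 1: Compute V_q(n, t) = Σ_{j=0}^2 C(n, j) (q−1)^j.
  j = 0: C(14,0)·(4)^0 = 1·1 = 1.
  j = 1: C(14,1)·(4)^1 = 14·4 = 56.
  j = 2: C(14,2)·(4)^2 = 91·16 = 1456.
  V_q(n, t) = 1 + 56 + 1456 = 1513.
Step 2: q^n = 5^14 = 6103515625.
Step 3: Hamming bound ⌊q^n / V_q(n,t)⌋ = ⌊6103515625/1513⌋ = 4034048.
Step 4: Compare |C| = 2815891 to 4034048: satisfied.
The claimed |C| lies below the Hamming bound.


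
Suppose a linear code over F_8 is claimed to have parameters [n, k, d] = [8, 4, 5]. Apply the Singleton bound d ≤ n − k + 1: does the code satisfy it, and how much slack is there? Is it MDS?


Singleton RHS = n − k + 1 = 5, slack = 0, bound satisfied, MDS.

Singleton bound: d ≤ n − k + 1.
Here n = 8, k = 4, so n − k + 1 = 5.
Given d = 5, check d ≤ 5: YES.
Slack = (n − k + 1) − d = 0.
The code is MDS (slack = 0).
Description: the claimed parameters are [8, 4, 5]_8; such a code would be MDS (meets Singleton bound).


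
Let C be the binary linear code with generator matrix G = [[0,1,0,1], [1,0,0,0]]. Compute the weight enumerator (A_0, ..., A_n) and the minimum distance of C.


Weight distribution: A_0 = 1, A_1 = 1, A_2 = 1, A_3 = 1. Minimum distance d = 1.

Enumerate all 2^2 = 4 messages m ∈ F_2^2.
For each, compute codeword c = mG in F_2^4, then tally its weight.
  m = 00 → c = 0000, weight = 0.
  m = 10 → c = 0101, weight = 2.
  m = 01 → c = 1000, weight = 1.
  m = 11 → c = 1101, weight = 3.
Tally weights:
  weight 0: 1 codewords.
  weight 1: 1 codewords.
  weight 2: 1 codewords.
  weight 3: 1 codewords.
Minimum distance d = smallest w > 0 with A_w > 0 = 1.
Sanity: Σ A_w = 4 = 2^2 = 4 ✓.


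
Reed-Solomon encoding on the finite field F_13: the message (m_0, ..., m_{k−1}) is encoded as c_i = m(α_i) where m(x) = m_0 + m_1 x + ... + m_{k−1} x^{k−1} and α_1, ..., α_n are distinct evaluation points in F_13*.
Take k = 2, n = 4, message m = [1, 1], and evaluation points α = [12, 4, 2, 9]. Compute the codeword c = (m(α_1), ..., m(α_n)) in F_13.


c = [0, 5, 3, 10]

Message polynomial: m(x) = 1 + 1·x (mod 13).
For each evaluation point α_i, compute m(α_i) mod 13:
  α_1 = 12: Horner steps 1 → 0, so m(12) = 0.
  α_2 = 4: Horner steps 1 → 5, so m(4) = 5.
  α_3 = 2: Horner steps 1 → 3, so m(2) = 3.
  α_4 = 9: Horner steps 1 → 10, so m(9) = 10.
Codeword c = [0, 5, 3, 10] ∈ F_13^4.


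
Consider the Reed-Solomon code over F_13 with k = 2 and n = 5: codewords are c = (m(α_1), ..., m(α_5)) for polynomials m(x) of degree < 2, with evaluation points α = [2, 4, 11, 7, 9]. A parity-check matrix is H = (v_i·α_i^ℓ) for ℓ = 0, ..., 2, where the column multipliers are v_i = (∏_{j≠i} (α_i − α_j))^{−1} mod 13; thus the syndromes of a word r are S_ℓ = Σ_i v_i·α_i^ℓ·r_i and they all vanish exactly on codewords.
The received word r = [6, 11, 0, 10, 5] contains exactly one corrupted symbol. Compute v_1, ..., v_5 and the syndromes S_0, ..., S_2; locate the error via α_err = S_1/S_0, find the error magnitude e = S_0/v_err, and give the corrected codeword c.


S = (7, 1, 2), error at position 1, error magnitude e = 3, c = [3, 11, 0, 10, 5].

Step 1: column multipliers v_i = (∏_{j≠i}(α_i − α_j))^{−1} mod 13.
  i = 1 (α = 2): (2−4)(2−11)(2−7)(2−9) = (−2)·(−9)·(−5)·(−7) = 630 ≡ 6, so v_1 = 6^{−1} = 11 (mod 13).
  i = 2 (α = 4): (4−2)(4−11)(4−7)(4−9) = 2·(−7)·(−3)·(−5) = −210 ≡ 11, so v_2 = 11^{−1} = 6 (mod 13).
  i = 3 (α = 11): (11−2)(11−4)(11−7)(11−9) = 9·7·4·2 = 504 ≡ 10, so v_3 = 10^{−1} = 4 (mod 13).
  i = 4 (α = 7): (7−2)(7−4)(7−11)(7−9) = 5·3·(−4)·(−2) = 120 ≡ 3, so v_4 = 3^{−1} = 9 (mod 13).
  i = 5 (α = 9): (9−2)(9−4)(9−11)(9−7) = 7·5·(−2)·2 = −140 ≡ 3, so v_5 = 3^{−1} = 9 (mod 13).
  v = [11, 6, 4, 9, 9].
Step 2: syndromes of r = [6, 11, 0, 10, 5] (all sums mod 13).
  S_0 = Σ v_i r_i = 11·6 + 6·11 + 4·0 + 9·10 + 9·5 = 267 ≡ 7.
  S_1 = Σ v_i α_i r_i = 11·2·6 + 6·4·11 + 4·11·0 + 9·7·10 + 9·9·5 = 1431 ≡ 1.
  α_i^2 mod 13 = [4, 3, 4, 10, 3].
  S_2 = Σ v_i α_i^2 r_i = 11·4·6 + 6·3·11 + 4·4·0 + 9·10·10 + 9·3·5 = 1497 ≡ 2.
  S = (7, 1, 2) ≠ 0, so r is not a codeword (an error is present).
Step 3: locate the error. For a single error e at position i, S_ℓ = v_i·e·α_i^ℓ, so α_err = S_1/S_0.
  S_0^{−1} = 7^{−1} = 2 (mod 13), so α_err = 1·2 = 2 ≡ 2 = α_1. Error position i = 1.
  Consistency check: S_2/S_1 = 2·1 = 2 ≡ 2 = α_err ✓ (single-error assumption holds).
Step 4: error magnitude e = S_0/v_1 = S_0·∏_{j≠1}(α_1 − α_j) = 7·6 = 42 ≡ 3 (mod 13).
Step 5: correct position 1: c_1 = r_1 − e = 6 − 3 ≡ 3 (mod 13). Hence c = [3, 11, 0, 10, 5].
  Check: interpolating c through the α_i gives m(x) = 8 + 4·x (degree < 2) with m(α_i) = c_i for every i, so c is indeed a codeword.


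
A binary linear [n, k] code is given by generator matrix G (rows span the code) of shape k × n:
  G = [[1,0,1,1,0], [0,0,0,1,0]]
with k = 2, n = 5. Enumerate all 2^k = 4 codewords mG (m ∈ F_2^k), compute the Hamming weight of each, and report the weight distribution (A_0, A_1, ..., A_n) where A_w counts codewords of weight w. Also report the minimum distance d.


Weight distribution: A_0 = 1, A_1 = 1, A_2 = 1, A_3 = 1. Minimum distance d = 1.

Enumerate all 2^2 = 4 messages m ∈ F_2^2.
For each, compute codeword c = mG in F_2^5, then tally its weight.
  m = 00 → c = 00000, weight = 0.
  m = 10 → c = 10110, weight = 3.
  m = 01 → c = 00010, weight = 1.
  m = 11 → c = 10100, weight = 2.
Tally weights:
  weight 0: 1 codewords.
  weight 1: 1 codewords.
  weight 2: 1 codewords.
  weight 3: 1 codewords.
Minimum distance d = smallest w > 0 with A_w > 0 = 1.
Sanity: Σ A_w = 4 = 2^2 = 4 ✓.


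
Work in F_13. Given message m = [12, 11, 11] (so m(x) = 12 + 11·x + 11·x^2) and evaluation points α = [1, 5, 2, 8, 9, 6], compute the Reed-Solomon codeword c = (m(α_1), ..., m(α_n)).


c = [8, 4, 0, 11, 1, 6]

Message polynomial: m(x) = 12 + 11·x + 11·x^2 (mod 13).
For each evaluation point α_i, compute m(α_i) mod 13:
  α_1 = 1: Horner steps 11 → 9 → 8, so m(1) = 8.
  α_2 = 5: Horner steps 11 → 1 → 4, so m(5) = 4.
  α_3 = 2: Horner steps 11 → 7 → 0, so m(2) = 0.
  α_4 = 8: Horner steps 11 → 8 → 11, so m(8) = 11.
  α_5 = 9: Horner steps 11 → 6 → 1, so m(9) = 1.
  α_6 = 6: Horner steps 11 → 12 → 6, so m(6) = 6.
Codeword c = [8, 4, 0, 11, 1, 6] ∈ F_13^6.


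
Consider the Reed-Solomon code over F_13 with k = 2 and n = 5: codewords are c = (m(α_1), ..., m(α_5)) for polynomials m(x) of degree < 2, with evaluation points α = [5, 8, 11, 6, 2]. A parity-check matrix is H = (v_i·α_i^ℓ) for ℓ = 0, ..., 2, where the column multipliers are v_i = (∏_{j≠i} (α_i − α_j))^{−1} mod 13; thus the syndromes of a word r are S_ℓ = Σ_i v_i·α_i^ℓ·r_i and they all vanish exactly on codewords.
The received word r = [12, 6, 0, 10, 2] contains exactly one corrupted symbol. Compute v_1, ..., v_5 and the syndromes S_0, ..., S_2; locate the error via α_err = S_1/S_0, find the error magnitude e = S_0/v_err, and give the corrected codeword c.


S = (8, 3, 6), error at position 5, error magnitude e = 10, c = [12, 6, 0, 10, 5].

Step 1: column multipliers v_i = (∏_{j≠i}(α_i − α_j))^{−1} mod 13.
  i = 1 (α = 5): (5−8)(5−11)(5−6)(5−2) = (−3)·(−6)·(−1)·3 = −54 ≡ 11, so v_1 = 11^{−1} = 6 (mod 13).
  i = 2 (α = 8): (8−5)(8−11)(8−6)(8−2) = 3·(−3)·2·6 = −108 ≡ 9, so v_2 = 9^{−1} = 3 (mod 13).
  i = 3 (α = 11): (11−5)(11−8)(11−6)(11−2) = 6·3·5·9 = 810 ≡ 4, so v_3 = 4^{−1} = 10 (mod 13).
  i = 4 (α = 6): (6−5)(6−8)(6−11)(6−2) = 1·(−2)·(−5)·4 = 40 ≡ 1, so v_4 = 1^{−1} = 1 (mod 13).
  i = 5 (α = 2): (2−5)(2−8)(2−11)(2−6) = (−3)·(−6)·(−9)·(−4) = 648 ≡ 11, so v_5 = 11^{−1} = 6 (mod 13).
  v = [6, 3, 10, 1, 6].
Step 2: syndromes of r = [12, 6, 0, 10, 2] (all sums mod 13).
  S_0 = Σ v_i r_i = 6·12 + 3·6 + 10·0 + 1·10 + 6·2 = 112 ≡ 8.
  S_1 = Σ v_i α_i r_i = 6·5·12 + 3·8·6 + 10·11·0 + 1·6·10 + 6·2·2 = 588 ≡ 3.
  α_i^2 mod 13 = [12, 12, 4, 10, 4].
  S_2 = Σ v_i α_i^2 r_i = 6·12·12 + 3·12·6 + 10·4·0 + 1·10·10 + 6·4·2 = 1228 ≡ 6.
  S = (8, 3, 6) ≠ 0, so r is not a codeword (an error is present).
Step 3: locate the error. For a single error e at position i, S_ℓ = v_i·e·α_i^ℓ, so α_err = S_1/S_0.
  S_0^{−1} = 8^{−1} = 5 (mod 13), so α_err = 3·5 = 15 ≡ 2 = α_5. Error position i = 5.
  Consistency check: S_2/S_1 = 6·9 = 54 ≡ 2 = α_err ✓ (single-error assumption holds).
Step 4: error magnitude e = S_0/v_5 = S_0·∏_{j≠5}(α_5 − α_j) = 8·11 = 88 ≡ 10 (mod 13).
Step 5: correct position 5: c_5 = r_5 − e = 2 − 10 ≡ 5 (mod 13). Hence c = [12, 6, 0, 10, 5].
  Check: interpolating c through the α_i gives m(x) = 9 + 11·x (degree < 2) with m(α_i) = c_i for every i, so c is indeed a codeword.


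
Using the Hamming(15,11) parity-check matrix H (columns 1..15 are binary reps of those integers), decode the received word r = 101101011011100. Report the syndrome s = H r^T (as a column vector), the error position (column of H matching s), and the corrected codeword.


s = (1, 0, 1, 1)^T, error position = 11, corrected codeword c = 101101011001100

Compute s = H r^T mod 2 one row at a time:
  s_1 = 1 + 1 + 0 + 1 + 1 + 1 + 0 + 0 = 5 ≡ 1 (mod 2).
  s_2 = 1 + 0 + 1 + 0 + 1 + 1 + 0 + 0 = 4 ≡ 0 (mod 2).
  s_3 = 0 + 1 + 1 + 0 + 0 + 1 + 0 + 0 = 3 ≡ 1 (mod 2).
  s_4 = 1 + 1 + 0 + 0 + 1 + 1 + 1 + 0 = 5 ≡ 1 (mod 2).
s = (1, 0, 1, 1)^T — this equals column 11 of H (binary 1011), so error is at position 11.
Correct: flip bit 11 of r = 101101011011100 to get c = 101101011001100.


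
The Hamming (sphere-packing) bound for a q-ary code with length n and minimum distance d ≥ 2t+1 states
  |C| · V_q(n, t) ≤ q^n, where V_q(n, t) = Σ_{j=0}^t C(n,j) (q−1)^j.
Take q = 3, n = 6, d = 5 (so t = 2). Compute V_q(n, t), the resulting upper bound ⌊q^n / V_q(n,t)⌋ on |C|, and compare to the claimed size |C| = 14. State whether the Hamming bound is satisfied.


V_q(n, t) = 73, q^n = 729, Hamming bound = 9, |C| = 14 > bound (violated).

Step 1: Compute V_q(n, t) = Σ_{j=0}^2 C(n, j) (q−1)^j.
  j = 0: C(6,0)·(2)^0 = 1·1 = 1.
  j = 1: C(6,1)·(2)^1 = 6·2 = 12.
  j = 2: C(6,2)·(2)^2 = 15·4 = 60.
  V_q(n, t) = 1 + 12 + 60 = 73.
Step 2: q^n = 3^6 = 729.
Step 3: Hamming bound ⌊q^n / V_q(n,t)⌋ = ⌊729/73⌋ = 9.
Step 4: Compare |C| = 14 to 9: violated.
The claimed |C| lies above the Hamming bound, so no 3-ary code of length 6 with d ≥ 5 can have 14 codewords.


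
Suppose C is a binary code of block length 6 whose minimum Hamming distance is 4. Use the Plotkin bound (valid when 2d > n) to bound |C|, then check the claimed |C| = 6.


Plotkin bound M ≤ 4; given |C| = 6 > bound (violated).

Check applicability: 2d = 8, n = 6.
2d − n = 2 > 0, so Plotkin applies.
Compute d/(2d−n) = 4/2 ≈ 2.0000.
⌊d/(2d−n)⌋ = 2.
Plotkin bound: M ≤ 2·2 = 4.
Given |C| = 6, check: VIOLATED.
This |C| is above the Plotkin bound, so no binary code with n = 6, d = 4 and 6 codewords exists.


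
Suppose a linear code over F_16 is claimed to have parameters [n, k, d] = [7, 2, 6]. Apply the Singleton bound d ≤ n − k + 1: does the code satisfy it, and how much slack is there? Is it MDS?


Singleton RHS = n − k + 1 = 6, slack = 0, bound satisfied, MDS.

Singleton bound: d ≤ n − k + 1.
Here n = 7, k = 2, so n − k + 1 = 6.
Given d = 6, check d ≤ 6: YES.
Slack = (n − k + 1) − d = 0.
The code is MDS (slack = 0).
Description: the claimed parameters are [7, 2, 6]_16; such a code would be MDS (meets Singleton bound).


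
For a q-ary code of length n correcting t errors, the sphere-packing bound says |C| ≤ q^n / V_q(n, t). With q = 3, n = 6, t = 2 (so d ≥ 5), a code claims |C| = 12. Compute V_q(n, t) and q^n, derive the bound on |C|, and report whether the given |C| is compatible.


V_q(n, t) = 73, q^n = 729, Hamming bound = 9, |C| = 12 > bound (violated).

Step 1: Compute V_q(n, t) = Σ_{j=0}^2 C(n, j) (q−1)^j.
  j = 0: C(6,0)·(2)^0 = 1·1 = 1.
  j = 1: C(6,1)·(2)^1 = 6·2 = 12.
  j = 2: C(6,2)·(2)^2 = 15·4 = 60.
  V_q(n, t) = 1 + 12 + 60 = 73.
Step 2: q^n = 3^6 = 729.
Step 3: Hamming bound ⌊q^n / V_q(n,t)⌋ = ⌊729/73⌋ = 9.
Step 4: Compare |C| = 12 to 9: violated.
The claimed |C| lies above the Hamming bound, so no 3-ary code of length 6 with d ≥ 5 can have 12 codewords.


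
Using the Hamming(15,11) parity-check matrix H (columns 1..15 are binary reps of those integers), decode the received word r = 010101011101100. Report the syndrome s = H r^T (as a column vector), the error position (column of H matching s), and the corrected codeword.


s = (1, 0, 1, 0)^T, error position = 10, corrected codeword c = 010101011001100

Compute s = H r^T mod 2 one row at a time:
  s_1 = 1 + 1 + 1 + 0 + 1 + 1 + 0 + 0 = 5 ≡ 1 (mod 2).
  s_2 = 1 + 0 + 1 + 0 + 1 + 1 + 0 + 0 = 4 ≡ 0 (mod 2).
  s_3 = 1 + 0 + 1 + 0 + 1 + 0 + 0 + 0 = 3 ≡ 1 (mod 2).
  s_4 = 0 + 0 + 0 + 0 + 1 + 0 + 1 + 0 = 2 ≡ 0 (mod 2).
s = (1, 0, 1, 0)^T — this equals column 10 of H (binary 1010), so error is at position 10.
Correct: flip bit 10 of r = 010101011101100 to get c = 010101011001100.
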